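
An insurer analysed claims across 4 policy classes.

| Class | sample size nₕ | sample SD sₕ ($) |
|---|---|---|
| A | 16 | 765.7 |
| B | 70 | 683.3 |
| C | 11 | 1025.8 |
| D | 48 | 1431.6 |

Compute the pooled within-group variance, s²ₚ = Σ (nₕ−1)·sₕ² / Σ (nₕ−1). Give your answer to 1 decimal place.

A: (16−1)·765.7² = 15·586296.49 = 8794447.35
B: (70−1)·683.3² = 69·466898.89 = 32216023.41
C: (11−1)·1025.8² = 10·1052265.64 = 10522656.4
D: (48−1)·1431.6² = 47·2049478.56 = 96325492.32
Numerator = 147858619.48; denominator = Σ(nₕ−1) = 141.
s²ₚ = 147858619.48/141 = 1048642.691... → 1048642.7.

1048642.7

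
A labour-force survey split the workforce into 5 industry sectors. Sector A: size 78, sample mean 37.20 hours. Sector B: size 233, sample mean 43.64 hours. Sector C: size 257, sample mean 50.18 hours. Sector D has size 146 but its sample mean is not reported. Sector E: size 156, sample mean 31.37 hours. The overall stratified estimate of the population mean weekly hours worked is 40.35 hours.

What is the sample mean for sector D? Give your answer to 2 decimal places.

29.07

N = 78 + 233 + 257 + 146 + 156 = 870.
Overall total = μ·N = 40.35·870 = 35104.5.
Subtract the known strata: 78·37.20 + 233·43.64 + 257·50.18 + 156·31.37 = 30859.7.
Remaining total for sector D: 35104.5 − 30859.7 = 4244.8.
Divide by its size: 4244.8 / 146 = 29.0740... → 29.07.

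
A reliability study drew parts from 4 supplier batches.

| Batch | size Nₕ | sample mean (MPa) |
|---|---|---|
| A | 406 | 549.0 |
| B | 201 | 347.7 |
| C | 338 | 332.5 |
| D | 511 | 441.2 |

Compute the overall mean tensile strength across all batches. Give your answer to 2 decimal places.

433.12

N = 406 + 201 + 338 + 511 = 1456.
Overall mean = Σ (Nₕ/N)·x̄ₕ — weight by population share, not a simple average.
Σ Nₕx̄ₕ = 406·549.0 + 201·347.7 + 338·332.5 + 511·441.2 = 222894 + 69887.7 + 112385 + 225453.2 = 630619.9.
Divide by N: 630619.9 / 1456 = 433.1181... → 433.12.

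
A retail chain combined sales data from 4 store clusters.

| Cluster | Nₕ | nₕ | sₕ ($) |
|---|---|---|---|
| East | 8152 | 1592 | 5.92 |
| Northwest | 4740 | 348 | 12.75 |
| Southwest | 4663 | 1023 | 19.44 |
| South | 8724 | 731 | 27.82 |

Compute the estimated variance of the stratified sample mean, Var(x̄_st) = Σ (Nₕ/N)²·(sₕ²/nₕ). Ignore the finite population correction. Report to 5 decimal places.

N = 26279; Wₕ = Nₕ/N.
cluster East: (8152/26279)²·5.92²/1592 = 0.00211841
cluster Northwest: (4740/26279)²·12.75²/348 = 0.01519778
cluster Southwest: (4663/26279)²·19.44²/1023 = 0.01163135
cluster South: (8724/26279)²·27.82²/731 = 0.11668379
Sum = 0.14563133 → 0.14563.

0.14563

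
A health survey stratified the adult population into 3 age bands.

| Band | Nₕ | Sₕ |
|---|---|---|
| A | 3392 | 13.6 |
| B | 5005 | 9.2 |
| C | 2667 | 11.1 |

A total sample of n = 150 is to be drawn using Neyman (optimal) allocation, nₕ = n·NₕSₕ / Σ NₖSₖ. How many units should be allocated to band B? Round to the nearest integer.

Σ NₕSₕ = 3392·13.6 + 5005·9.2 + 2667·11.1 = 121780.9.
Share for B: 46046/121780.9 = 0.37811.
n_B = 150 × 0.37811 = 56.716... → 57.

57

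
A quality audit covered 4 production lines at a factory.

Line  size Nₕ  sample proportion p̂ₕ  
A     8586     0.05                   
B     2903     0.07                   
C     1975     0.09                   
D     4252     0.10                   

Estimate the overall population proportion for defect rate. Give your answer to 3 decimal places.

N = 8586 + 2903 + 1975 + 4252 = 17716.
Overall proportion = Σ (Nₕ/N)·p̂ₕ.
Σ Nₕp̂ₕ = 429.3 + 203.21 + 177.75 + 425.2 = 1235.46.
1235.46 / 17716 = 0.06974... → 0.070.

0.070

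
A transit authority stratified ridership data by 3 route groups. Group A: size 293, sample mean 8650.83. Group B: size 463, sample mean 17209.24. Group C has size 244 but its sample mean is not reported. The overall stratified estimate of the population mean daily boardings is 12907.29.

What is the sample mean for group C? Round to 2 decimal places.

Σ Nₕx̄ₕ = N·μ, so 244·x̄_C = 1000·12907.29 − (293·8650.83 + 463·17209.24).
= 12907290 − 10502571.31 = 2404718.69.
x̄_C = 2404718.69 / 244 = 9855.4045... → 9855.40.

9855.40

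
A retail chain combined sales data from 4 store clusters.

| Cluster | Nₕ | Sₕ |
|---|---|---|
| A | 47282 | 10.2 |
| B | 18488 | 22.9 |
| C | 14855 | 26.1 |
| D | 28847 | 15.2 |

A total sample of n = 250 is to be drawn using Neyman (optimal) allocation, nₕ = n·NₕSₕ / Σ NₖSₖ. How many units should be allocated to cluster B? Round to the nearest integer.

A: NₕSₕ = 47282·10.2 = 482276.4
B: NₕSₕ = 18488·22.9 = 423375.2
C: NₕSₕ = 14855·26.1 = 387715.5
D: NₕSₕ = 28847·15.2 = 438474.4
Σ NₕSₕ = 1731841.5.
n_B = 250·423375.2/1731841.5 = 61.116... → 61.

61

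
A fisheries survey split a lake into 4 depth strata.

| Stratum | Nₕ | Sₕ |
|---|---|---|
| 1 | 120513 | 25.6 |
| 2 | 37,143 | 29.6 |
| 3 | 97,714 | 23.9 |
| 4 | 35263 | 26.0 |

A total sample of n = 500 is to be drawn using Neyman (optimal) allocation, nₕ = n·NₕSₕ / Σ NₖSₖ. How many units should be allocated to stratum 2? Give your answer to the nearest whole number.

1: NₕSₕ = 120513·25.6 = 3085132.8
2: NₕSₕ = 37143·29.6 = 1099432.8
3: NₕSₕ = 97714·23.9 = 2335364.6
4: NₕSₕ = 35263·26.0 = 916838
Σ NₕSₕ = 7436768.2.
n_2 = 500·1099432.8/7436768.2 = 73.919... → 74.

74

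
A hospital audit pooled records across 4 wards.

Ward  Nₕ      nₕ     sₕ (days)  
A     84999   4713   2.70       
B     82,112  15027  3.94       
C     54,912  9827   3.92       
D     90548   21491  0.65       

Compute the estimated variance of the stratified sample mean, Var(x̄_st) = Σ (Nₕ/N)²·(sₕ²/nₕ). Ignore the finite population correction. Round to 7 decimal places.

N = 312571. Term for each stratum: Wₕ²sₕ²/nₕ.
Var(x̄_st) = 0.0001143827 + 0.0000712912 + 0.0000482601 + 0.0000016498 = 0.0002355838 → 0.0002356.

0.0002356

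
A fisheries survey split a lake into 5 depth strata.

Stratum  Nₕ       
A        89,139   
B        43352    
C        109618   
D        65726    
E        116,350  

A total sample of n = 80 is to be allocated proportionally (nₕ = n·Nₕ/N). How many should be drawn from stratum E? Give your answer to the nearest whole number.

Share of stratum E = 116350/424185 = 0.27429.
Allocate 80 × 0.27429 = 21.943... → 22.

22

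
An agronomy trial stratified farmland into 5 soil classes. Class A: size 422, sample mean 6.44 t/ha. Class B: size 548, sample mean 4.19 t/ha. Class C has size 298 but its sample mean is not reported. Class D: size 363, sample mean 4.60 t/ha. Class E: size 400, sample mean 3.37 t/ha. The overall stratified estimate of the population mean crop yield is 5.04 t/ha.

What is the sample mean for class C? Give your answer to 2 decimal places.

7.40

N = 422 + 548 + 298 + 363 + 400 = 2031.
Overall total = μ·N = 5.04·2031 = 10236.24.
Subtract the known strata: 422·6.44 + 548·4.19 + 363·4.60 + 400·3.37 = 8031.6.
Remaining total for class C: 10236.24 − 8031.6 = 2204.64.
Divide by its size: 2204.64 / 298 = 7.3981... → 7.40.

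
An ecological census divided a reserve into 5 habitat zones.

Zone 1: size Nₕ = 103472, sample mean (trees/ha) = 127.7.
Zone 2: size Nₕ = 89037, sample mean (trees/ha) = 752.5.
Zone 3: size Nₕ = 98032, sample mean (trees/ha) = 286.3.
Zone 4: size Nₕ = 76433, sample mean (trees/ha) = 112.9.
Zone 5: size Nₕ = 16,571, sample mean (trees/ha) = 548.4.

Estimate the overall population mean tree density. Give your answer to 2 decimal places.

328.51

N = 383545; weights Wₕ = Nₕ/N = (0.2698, 0.2321, 0.2556, 0.1993, 0.0432).
x̄_st = Σ Wₕ·x̄ₕ = 0.2698·127.7 + 0.2321·752.5 + 0.2556·286.3 + 0.1993·112.9 + 0.0432·548.4 ≈ 328.5067...
→ 328.51.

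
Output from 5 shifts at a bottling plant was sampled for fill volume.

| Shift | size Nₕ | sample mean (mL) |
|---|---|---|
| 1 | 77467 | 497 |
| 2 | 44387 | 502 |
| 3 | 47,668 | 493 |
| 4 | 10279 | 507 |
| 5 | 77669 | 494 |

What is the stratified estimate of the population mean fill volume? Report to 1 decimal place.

N = 77467 + 44387 + 47668 + 10279 + 77669 = 257470.
The stratified mean weights each stratum mean by its population share Nₕ/N.
Σ Nₕx̄ₕ = 77467·497 + 44387·502 + 47668·493 + 10279·507 + 77669·494 = 38501099 + 22282274 + 23500324 + 5211453 + 38368486 = 127863636.
Divide by N: 127863636 / 257470 = 496.616... → 496.6.

496.6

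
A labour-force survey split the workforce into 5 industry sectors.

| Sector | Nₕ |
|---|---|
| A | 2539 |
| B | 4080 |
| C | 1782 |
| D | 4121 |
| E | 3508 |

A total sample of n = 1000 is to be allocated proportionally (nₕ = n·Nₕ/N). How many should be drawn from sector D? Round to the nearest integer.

N = 2539 + 4080 + 1782 + 4121 + 3508 = 16030.
n_D = 1000·4121/16030 = 257.080... → 257.

257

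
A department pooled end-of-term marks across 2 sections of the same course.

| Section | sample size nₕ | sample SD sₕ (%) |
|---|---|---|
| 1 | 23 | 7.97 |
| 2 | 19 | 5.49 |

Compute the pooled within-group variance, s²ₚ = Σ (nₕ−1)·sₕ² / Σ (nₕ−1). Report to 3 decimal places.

48.500

1: (23−1)·7.97² = 22·63.5209 = 1397.4598
2: (19−1)·5.49² = 18·30.1401 = 542.5218
Numerator = 1939.9816; denominator = Σ(nₕ−1) = 40.
s²ₚ = 1939.9816/40 = 48.49954 → 48.500.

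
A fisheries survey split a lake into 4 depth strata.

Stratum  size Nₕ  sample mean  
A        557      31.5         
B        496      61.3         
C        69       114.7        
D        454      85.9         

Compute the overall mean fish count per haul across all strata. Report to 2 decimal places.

x̄_st = (Σ Nₕx̄ₕ) / (Σ Nₕ) = (557·31.5 + 496·61.3 + 69·114.7 + 454·85.9) / 1576
= 94863.2 / 1576 = 60.1924... → 60.19.

60.19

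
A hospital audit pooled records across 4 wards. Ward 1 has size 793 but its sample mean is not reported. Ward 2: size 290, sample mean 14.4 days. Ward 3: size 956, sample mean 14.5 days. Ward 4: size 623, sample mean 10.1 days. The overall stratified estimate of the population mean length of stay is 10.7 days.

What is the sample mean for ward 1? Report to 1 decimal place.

N = 793 + 290 + 956 + 623 = 2662.
Overall total = μ·N = 10.7·2662 = 28483.4.
Subtract the known strata: 290·14.4 + 956·14.5 + 623·10.1 = 24330.3.
Remaining total for ward 1: 28483.4 − 24330.3 = 4153.1.
Divide by its size: 4153.1 / 793 = 5.237... → 5.2.

5.2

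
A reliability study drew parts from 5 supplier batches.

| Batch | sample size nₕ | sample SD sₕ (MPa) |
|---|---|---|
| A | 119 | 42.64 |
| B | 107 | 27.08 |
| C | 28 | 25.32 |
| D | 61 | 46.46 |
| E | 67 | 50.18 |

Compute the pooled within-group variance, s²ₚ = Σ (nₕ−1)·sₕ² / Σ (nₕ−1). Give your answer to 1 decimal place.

1605.5

A: (119−1)·42.64² = 118·1818.1696 = 214544.0128
B: (107−1)·27.08² = 106·733.3264 = 77732.5984
C: (28−1)·25.32² = 27·641.1024 = 17309.7648
D: (61−1)·46.46² = 60·2158.5316 = 129511.896
E: (67−1)·50.18² = 66·2518.0324 = 166190.1384
Numerator = 605288.4104; denominator = Σ(nₕ−1) = 377.
s²ₚ = 605288.4104/377 = 1605.540... → 1605.5.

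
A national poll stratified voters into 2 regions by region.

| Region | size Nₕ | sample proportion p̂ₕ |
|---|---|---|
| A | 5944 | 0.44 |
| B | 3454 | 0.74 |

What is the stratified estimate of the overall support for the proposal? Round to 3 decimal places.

Wₕ = Nₕ/N with N = 9398: 0.6325, 0.3675.
p̂_st = 0.6325·0.44 + 0.3675·0.74 ≈ 0.55026... → 0.550.

0.550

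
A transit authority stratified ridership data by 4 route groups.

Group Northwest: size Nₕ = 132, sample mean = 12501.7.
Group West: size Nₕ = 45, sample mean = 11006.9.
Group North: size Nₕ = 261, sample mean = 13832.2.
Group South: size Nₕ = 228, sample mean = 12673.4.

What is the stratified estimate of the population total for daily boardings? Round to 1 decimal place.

Northwest: 132·12501.7 = 1650224.4
West: 45·11006.9 = 495310.5
North: 261·13832.2 = 3610204.2
South: 228·12673.4 = 2889535.2
τ̂ = Σ Nₕx̄ₕ = 8645274.3.

8645274.3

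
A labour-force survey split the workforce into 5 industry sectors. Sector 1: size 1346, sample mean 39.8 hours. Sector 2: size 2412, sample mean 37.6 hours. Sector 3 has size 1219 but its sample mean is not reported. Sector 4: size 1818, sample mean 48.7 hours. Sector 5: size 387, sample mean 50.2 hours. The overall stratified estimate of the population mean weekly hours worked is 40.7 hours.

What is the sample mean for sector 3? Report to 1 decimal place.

32.9

Σ Nₕx̄ₕ = N·μ, so 1219·x̄_3 = 7182·40.7 − (1346·39.8 + 2412·37.6 + 1818·48.7 + 387·50.2).
= 292307.4 − 252226 = 40081.4.
x̄_3 = 40081.4 / 1219 = 32.881... → 32.9.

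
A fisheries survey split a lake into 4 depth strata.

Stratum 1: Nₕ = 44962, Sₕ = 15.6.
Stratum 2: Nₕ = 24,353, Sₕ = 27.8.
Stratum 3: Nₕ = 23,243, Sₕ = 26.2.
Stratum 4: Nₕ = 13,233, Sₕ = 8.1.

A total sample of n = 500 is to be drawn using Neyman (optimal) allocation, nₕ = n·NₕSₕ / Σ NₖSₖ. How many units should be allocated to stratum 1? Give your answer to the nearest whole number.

167

1: NₕSₕ = 44962·15.6 = 701407.2
2: NₕSₕ = 24353·27.8 = 677013.4
3: NₕSₕ = 23243·26.2 = 608966.6
4: NₕSₕ = 13233·8.1 = 107187.3
Σ NₕSₕ = 2094574.5.
n_1 = 500·701407.2/2094574.5 = 167.434... → 167.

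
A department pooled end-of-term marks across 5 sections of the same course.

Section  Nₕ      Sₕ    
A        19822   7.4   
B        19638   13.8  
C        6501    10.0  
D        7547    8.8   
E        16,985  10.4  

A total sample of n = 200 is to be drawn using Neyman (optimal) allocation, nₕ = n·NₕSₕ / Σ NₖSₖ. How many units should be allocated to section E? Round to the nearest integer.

Σ NₕSₕ = 19822·7.4 + 19638·13.8 + 6501·10.0 + 7547·8.8 + 16985·10.4 = 725754.8.
Share for E: 176644/725754.8 = 0.24339.
n_E = 200 × 0.24339 = 48.679... → 49.

49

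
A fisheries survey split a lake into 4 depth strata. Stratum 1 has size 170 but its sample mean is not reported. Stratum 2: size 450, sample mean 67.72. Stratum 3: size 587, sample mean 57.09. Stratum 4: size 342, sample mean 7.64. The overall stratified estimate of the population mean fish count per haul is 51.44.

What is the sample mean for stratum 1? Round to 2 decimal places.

N = 170 + 450 + 587 + 342 = 1549.
Overall total = μ·N = 51.44·1549 = 79680.56.
Subtract the known strata: 450·67.72 + 587·57.09 + 342·7.64 = 66598.71.
Remaining total for stratum 1: 79680.56 − 66598.71 = 13081.85.
Divide by its size: 13081.85 / 170 = 76.9521... → 76.95.

76.95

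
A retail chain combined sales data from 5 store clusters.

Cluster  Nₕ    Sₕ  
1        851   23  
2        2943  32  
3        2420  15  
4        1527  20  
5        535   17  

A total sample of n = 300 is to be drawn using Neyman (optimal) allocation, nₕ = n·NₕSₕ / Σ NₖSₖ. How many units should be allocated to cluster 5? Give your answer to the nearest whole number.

Σ NₕSₕ = 851·23 + 2943·32 + 2420·15 + 1527·20 + 535·17 = 189684.
Share for 5: 9095/189684 = 0.04795.
n_5 = 300 × 0.04795 = 14.384... → 14.

14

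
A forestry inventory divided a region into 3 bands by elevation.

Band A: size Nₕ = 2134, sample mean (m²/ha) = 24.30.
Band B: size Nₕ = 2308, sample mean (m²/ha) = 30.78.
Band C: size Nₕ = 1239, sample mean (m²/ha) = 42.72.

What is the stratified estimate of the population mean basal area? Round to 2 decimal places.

30.95

N = 2134 + 2308 + 1239 = 5681.
The stratified mean weights each stratum mean by its population share Nₕ/N.
Σ Nₕx̄ₕ = 2134·24.30 + 2308·30.78 + 1239·42.72 = 51856.2 + 71040.24 + 52930.08 = 175826.52.
Divide by N: 175826.52 / 5681 = 30.9499... → 30.95.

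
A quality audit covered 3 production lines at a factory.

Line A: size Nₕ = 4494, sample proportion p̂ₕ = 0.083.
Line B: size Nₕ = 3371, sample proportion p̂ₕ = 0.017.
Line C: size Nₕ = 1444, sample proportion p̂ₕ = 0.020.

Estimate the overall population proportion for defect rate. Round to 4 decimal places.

Wₕ = Nₕ/N with N = 9309: 0.4828, 0.3621, 0.1551.
p̂_st = 0.4828·0.083 + 0.3621·0.017 + 0.1551·0.020 ≈ 0.049327... → 0.0493.

0.0493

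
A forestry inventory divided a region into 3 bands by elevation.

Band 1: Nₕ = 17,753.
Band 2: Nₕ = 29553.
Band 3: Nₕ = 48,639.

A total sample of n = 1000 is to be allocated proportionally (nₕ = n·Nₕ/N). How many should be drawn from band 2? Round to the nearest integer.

308

N = 17753 + 29553 + 48639 = 95945.
n_2 = 1000·29553/95945 = 308.020... → 308.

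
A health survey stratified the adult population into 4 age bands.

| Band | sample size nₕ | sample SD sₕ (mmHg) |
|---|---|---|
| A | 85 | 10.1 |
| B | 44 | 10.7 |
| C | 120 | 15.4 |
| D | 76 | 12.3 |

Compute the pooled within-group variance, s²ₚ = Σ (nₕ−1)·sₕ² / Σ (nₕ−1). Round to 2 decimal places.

A: (85−1)·10.1² = 84·102.01 = 8568.84
B: (44−1)·10.7² = 43·114.49 = 4923.07
C: (120−1)·15.4² = 119·237.16 = 28222.04
D: (76−1)·12.3² = 75·151.29 = 11346.75
Numerator = 53060.7; denominator = Σ(nₕ−1) = 321.
s²ₚ = 53060.7/321 = 165.2981... → 165.30.

165.30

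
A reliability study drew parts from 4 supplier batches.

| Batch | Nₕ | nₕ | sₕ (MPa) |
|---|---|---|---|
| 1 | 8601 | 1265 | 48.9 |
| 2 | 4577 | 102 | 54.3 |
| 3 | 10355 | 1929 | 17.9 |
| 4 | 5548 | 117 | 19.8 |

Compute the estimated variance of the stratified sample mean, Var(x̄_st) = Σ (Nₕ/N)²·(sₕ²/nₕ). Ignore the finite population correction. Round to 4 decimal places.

N = 29081. Term for each stratum: Wₕ²sₕ²/nₕ.
Var(x̄_st) = 0.1653508 + 0.7160488 + 0.0210599 + 0.1219548 = 1.0244143 → 1.0244.

1.0244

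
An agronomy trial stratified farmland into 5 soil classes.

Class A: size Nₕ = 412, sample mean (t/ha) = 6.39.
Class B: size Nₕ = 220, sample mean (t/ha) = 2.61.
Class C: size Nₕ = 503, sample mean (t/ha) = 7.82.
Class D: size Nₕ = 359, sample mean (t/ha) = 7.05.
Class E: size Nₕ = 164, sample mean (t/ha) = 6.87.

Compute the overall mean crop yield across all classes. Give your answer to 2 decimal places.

x̄_st = (Σ Nₕx̄ₕ) / (Σ Nₕ) = (412·6.39 + 220·2.61 + 503·7.82 + 359·7.05 + 164·6.87) / 1658
= 10797.97 / 1658 = 6.5126... → 6.51.

6.51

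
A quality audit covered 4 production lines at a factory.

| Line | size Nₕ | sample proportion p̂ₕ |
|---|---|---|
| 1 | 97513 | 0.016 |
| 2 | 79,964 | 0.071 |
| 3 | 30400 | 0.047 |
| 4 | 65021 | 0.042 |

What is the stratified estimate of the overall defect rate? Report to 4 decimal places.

0.0418

N = 97513 + 79964 + 30400 + 65021 = 272898.
Overall proportion = Σ (Nₕ/N)·p̂ₕ.
Σ Nₕp̂ₕ = 1560.208 + 5677.444 + 1428.8 + 2730.882 = 11397.334.
11397.334 / 272898 = 0.041764... → 0.0418.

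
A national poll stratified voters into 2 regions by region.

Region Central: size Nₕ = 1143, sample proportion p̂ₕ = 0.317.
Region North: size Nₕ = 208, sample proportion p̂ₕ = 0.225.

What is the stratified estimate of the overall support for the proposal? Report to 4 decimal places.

0.3028

Wₕ = Nₕ/N with N = 1351: 0.8460, 0.1540.
p̂_st = 0.8460·0.317 + 0.1540·0.225 ≈ 0.302836... → 0.3028.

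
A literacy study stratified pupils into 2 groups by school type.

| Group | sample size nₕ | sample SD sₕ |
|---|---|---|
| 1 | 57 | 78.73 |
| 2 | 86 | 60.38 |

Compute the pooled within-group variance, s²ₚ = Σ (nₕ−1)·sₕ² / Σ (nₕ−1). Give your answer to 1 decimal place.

4659.6

Degrees of freedom: 56 + 85 = 141.
Σ(nₕ−1)sₕ² = 56·6198.4129 + 85·3645.7444 = 656999.3964.
s²ₚ = 656999.3964 / 141 = 4659.570... → 4659.6.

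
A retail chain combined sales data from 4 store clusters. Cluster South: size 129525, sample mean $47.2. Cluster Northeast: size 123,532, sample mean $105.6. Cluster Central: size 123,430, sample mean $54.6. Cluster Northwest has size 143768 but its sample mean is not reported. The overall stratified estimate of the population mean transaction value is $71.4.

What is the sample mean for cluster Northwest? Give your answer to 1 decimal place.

78.2

Σ Nₕx̄ₕ = N·μ, so 143768·x̄_Northwest = 520255·71.4 − (129525·47.2 + 123532·105.6 + 123430·54.6).
= 37146207 − 25897837.2 = 11248369.8.
x̄_Northwest = 11248369.8 / 143768 = 78.240... → 78.2.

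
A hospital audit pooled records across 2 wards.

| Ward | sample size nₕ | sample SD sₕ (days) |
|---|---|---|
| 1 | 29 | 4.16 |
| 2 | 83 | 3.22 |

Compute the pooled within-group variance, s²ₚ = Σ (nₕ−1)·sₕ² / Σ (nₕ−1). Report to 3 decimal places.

12.134

1: (29−1)·4.16² = 28·17.3056 = 484.5568
2: (83−1)·3.22² = 82·10.3684 = 850.2088
Numerator = 1334.7656; denominator = Σ(nₕ−1) = 110.
s²ₚ = 1334.7656/110 = 12.13423... → 12.134.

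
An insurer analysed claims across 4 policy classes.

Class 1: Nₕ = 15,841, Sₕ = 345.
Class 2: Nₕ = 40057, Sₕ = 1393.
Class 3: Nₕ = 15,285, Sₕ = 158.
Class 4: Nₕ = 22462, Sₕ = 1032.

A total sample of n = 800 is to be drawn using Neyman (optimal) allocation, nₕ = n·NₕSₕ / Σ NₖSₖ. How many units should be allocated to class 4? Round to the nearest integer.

213

1: NₕSₕ = 15841·345 = 5465145
2: NₕSₕ = 40057·1393 = 55799401
3: NₕSₕ = 15285·158 = 2415030
4: NₕSₕ = 22462·1032 = 23180784
Σ NₕSₕ = 86860360.
n_4 = 800·23180784/86860360 = 213.499... → 213.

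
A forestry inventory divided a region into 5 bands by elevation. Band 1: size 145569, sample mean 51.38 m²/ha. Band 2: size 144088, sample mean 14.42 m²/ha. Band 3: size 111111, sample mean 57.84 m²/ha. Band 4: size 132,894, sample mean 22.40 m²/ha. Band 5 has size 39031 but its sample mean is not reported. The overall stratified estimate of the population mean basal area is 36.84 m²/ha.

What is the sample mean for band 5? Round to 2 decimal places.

Σ Nₕx̄ₕ = N·μ, so 39031·x̄_5 = 572693·36.84 − (145569·51.38 + 144088·14.42 + 111111·57.84 + 132894·22.40).
= 21098010.12 − 18960570.02 = 2137440.1.
x̄_5 = 2137440.1 / 39031 = 54.7626... → 54.76.

54.76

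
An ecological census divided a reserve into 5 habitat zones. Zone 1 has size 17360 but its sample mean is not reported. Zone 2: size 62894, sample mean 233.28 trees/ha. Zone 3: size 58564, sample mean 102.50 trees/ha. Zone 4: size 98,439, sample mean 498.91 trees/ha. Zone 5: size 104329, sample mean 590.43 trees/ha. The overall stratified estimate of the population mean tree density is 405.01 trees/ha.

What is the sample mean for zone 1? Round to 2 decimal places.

400.91

N = 17360 + 62894 + 58564 + 98439 + 104329 = 341586.
Overall total = μ·N = 405.01·341586 = 138345745.86.
Subtract the known strata: 62894·233.28 + 58564·102.50 + 98439·498.91 + 104329·590.43 = 131385895.28.
Remaining total for zone 1: 138345745.86 − 131385895.28 = 6959850.58.
Divide by its size: 6959850.58 / 17360 = 400.9131... → 400.91.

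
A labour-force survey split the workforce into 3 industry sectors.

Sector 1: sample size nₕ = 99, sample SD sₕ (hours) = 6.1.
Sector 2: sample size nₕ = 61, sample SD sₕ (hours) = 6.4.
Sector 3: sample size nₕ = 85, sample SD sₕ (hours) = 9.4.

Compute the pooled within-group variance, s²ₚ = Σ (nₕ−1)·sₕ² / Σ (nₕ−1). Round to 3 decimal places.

Degrees of freedom: 98 + 60 + 84 = 242.
Σ(nₕ−1)sₕ² = 98·37.21 + 60·40.96 + 84·88.36 = 13526.42.
s²ₚ = 13526.42 / 242 = 55.89430... → 55.894.

55.894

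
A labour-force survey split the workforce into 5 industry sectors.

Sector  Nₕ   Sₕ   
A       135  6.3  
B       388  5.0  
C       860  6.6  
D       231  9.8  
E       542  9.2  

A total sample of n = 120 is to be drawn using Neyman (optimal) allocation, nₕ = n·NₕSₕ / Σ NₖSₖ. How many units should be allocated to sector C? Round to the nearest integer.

43

Σ NₕSₕ = 135·6.3 + 388·5.0 + 860·6.6 + 231·9.8 + 542·9.2 = 15716.7.
Share for C: 5676/15716.7 = 0.36114.
n_C = 120 × 0.36114 = 43.337... → 43.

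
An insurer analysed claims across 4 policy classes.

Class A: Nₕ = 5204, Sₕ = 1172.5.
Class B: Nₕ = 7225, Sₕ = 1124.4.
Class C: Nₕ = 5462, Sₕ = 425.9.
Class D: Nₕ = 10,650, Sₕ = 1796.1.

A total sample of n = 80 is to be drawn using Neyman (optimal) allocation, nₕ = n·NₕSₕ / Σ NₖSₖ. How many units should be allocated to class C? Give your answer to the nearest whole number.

A: NₕSₕ = 5204·1172.5 = 6101690
B: NₕSₕ = 7225·1124.4 = 8123790
C: NₕSₕ = 5462·425.9 = 2326265.8
D: NₕSₕ = 10650·1796.1 = 19128465
Σ NₕSₕ = 35680210.8.
n_C = 80·2326265.8/35680210.8 = 5.216... → 5.

5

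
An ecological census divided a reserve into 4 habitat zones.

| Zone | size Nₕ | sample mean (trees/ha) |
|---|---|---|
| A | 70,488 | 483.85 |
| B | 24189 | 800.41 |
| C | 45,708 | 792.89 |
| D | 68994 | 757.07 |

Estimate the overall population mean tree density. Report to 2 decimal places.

677.92

N = 70488 + 24189 + 45708 + 68994 = 209379.
Weight each subgroup mean by Nₕ/N and sum.
Σ Nₕx̄ₕ = 70488·483.85 + 24189·800.41 + 45708·792.89 + 68994·757.07 = 34105618.8 + 19361117.49 + 36241416.12 + 52233287.58 = 141941439.99.
Divide by N: 141941439.99 / 209379 = 677.9163... → 677.92.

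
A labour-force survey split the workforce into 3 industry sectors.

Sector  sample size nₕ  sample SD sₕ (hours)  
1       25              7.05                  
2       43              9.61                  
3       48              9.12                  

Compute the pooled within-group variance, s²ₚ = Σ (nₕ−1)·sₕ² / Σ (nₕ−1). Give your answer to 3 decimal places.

79.477

1: (25−1)·7.05² = 24·49.7025 = 1192.86
2: (43−1)·9.61² = 42·92.3521 = 3878.7882
3: (48−1)·9.12² = 47·83.1744 = 3909.1968
Numerator = 8980.845; denominator = Σ(nₕ−1) = 113.
s²ₚ = 8980.845/113 = 79.47650... → 79.477.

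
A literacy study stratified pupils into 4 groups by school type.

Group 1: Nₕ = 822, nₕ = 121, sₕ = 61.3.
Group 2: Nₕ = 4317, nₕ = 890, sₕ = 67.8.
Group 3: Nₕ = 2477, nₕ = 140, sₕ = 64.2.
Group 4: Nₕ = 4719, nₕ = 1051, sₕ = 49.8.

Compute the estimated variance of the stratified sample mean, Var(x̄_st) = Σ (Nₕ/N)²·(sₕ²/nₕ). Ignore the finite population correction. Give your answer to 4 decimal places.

N = 12335. Term for each stratum: Wₕ²sₕ²/nₕ.
Var(x̄_st) = 0.1379116 + 0.6326378 + 1.1871777 + 0.3453644 = 2.3030916 → 2.3031.

2.3031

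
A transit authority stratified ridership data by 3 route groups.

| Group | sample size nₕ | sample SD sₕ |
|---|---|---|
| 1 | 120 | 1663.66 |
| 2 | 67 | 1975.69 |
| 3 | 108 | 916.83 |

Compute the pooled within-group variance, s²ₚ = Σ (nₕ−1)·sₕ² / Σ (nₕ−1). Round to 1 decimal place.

2318242.9

Degrees of freedom: 119 + 66 + 107 = 292.
Σ(nₕ−1)sₕ² = 119·2767764.5956 + 66·3903350.9761 + 107·840577.2489 = 676926916.9313.
s²ₚ = 676926916.9313 / 292 = 2318242.866... → 2318242.9.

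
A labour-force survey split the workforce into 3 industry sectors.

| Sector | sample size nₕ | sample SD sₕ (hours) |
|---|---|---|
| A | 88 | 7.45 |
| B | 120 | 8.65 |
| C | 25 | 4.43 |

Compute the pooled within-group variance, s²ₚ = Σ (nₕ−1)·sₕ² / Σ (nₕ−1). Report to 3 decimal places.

A: (88−1)·7.45² = 87·55.5025 = 4828.7175
B: (120−1)·8.65² = 119·74.8225 = 8903.8775
C: (25−1)·4.43² = 24·19.6249 = 470.9976
Numerator = 14203.5926; denominator = Σ(nₕ−1) = 230.
s²ₚ = 14203.5926/230 = 61.75475... → 61.755.

61.755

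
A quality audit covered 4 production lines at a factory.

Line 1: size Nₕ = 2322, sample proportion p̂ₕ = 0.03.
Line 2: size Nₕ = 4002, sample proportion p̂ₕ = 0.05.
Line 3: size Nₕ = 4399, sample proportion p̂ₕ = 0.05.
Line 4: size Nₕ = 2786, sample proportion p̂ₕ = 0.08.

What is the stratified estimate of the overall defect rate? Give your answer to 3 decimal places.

N = 2322 + 4002 + 4399 + 2786 = 13509.
Overall proportion = Σ (Nₕ/N)·p̂ₕ.
Σ Nₕp̂ₕ = 69.66 + 200.1 + 219.95 + 222.88 = 712.59.
712.59 / 13509 = 0.05275... → 0.053.

0.053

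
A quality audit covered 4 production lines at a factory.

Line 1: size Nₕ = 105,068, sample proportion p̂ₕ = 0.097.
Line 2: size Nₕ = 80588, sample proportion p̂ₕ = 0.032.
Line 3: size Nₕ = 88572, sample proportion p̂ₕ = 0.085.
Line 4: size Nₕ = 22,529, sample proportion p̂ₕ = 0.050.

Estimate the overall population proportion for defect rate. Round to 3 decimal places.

0.072

N = 105068 + 80588 + 88572 + 22529 = 296757.
Overall proportion = Σ (Nₕ/N)·p̂ₕ.
Σ Nₕp̂ₕ = 10191.596 + 2578.816 + 7528.62 + 1126.45 = 21425.482.
21425.482 / 296757 = 0.07220... → 0.072.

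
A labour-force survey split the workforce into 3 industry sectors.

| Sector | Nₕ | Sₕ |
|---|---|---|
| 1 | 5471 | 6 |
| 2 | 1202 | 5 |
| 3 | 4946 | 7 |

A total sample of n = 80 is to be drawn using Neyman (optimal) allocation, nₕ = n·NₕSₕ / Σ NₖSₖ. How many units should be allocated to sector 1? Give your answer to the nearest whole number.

Σ NₕSₕ = 5471·6 + 1202·5 + 4946·7 = 73458.
Share for 1: 32826/73458 = 0.44687.
n_1 = 80 × 0.44687 = 35.749... → 36.

36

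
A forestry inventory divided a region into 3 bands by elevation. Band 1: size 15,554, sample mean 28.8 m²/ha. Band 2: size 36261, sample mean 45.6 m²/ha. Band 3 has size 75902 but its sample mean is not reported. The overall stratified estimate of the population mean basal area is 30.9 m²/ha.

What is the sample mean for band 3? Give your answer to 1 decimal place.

Σ Nₕx̄ₕ = N·μ, so 75902·x̄_3 = 127717·30.9 − (15554·28.8 + 36261·45.6).
= 3946455.3 − 2101456.8 = 1844998.5.
x̄_3 = 1844998.5 / 75902 = 24.308... → 24.3.

24.3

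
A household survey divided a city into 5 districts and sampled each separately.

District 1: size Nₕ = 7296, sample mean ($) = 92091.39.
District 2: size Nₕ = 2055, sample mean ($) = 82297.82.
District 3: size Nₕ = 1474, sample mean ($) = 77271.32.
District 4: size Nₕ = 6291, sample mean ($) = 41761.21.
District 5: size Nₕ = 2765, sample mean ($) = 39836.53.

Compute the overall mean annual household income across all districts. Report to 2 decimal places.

66786.71

N = 7296 + 2055 + 1474 + 6291 + 2765 = 19881.
Weight each subgroup mean by Nₕ/N and sum.
Σ Nₕx̄ₕ = 7296·92091.39 + 2055·82297.82 + 1474·77271.32 + 6291·41761.21 + 2765·39836.53 = 671898781.44 + 169122020.1 + 113897925.68 + 262719772.11 + 110148005.45 = 1327786504.78.
Divide by N: 1327786504.78 / 19881 = 66786.7061... → 66786.71.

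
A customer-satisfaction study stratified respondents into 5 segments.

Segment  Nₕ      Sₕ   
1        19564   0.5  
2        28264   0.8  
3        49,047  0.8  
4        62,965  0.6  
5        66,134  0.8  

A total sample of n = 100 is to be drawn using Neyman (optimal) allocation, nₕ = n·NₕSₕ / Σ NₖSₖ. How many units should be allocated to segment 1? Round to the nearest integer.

6

1: NₕSₕ = 19564·0.5 = 9782
2: NₕSₕ = 28264·0.8 = 22611.2
3: NₕSₕ = 49047·0.8 = 39237.6
4: NₕSₕ = 62965·0.6 = 37779
5: NₕSₕ = 66134·0.8 = 52907.2
Σ NₕSₕ = 162317.
n_1 = 100·9782/162317 = 6.026... → 6.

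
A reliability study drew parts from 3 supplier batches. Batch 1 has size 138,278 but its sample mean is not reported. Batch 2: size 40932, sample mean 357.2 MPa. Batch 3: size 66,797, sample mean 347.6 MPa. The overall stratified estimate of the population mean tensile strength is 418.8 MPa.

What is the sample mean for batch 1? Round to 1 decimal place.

Σ Nₕx̄ₕ = N·μ, so 138278·x̄_1 = 246007·418.8 − (40932·357.2 + 66797·347.6).
= 103027731.6 − 37839547.6 = 65188184.
x̄_1 = 65188184 / 138278 = 471.428... → 471.4.

471.4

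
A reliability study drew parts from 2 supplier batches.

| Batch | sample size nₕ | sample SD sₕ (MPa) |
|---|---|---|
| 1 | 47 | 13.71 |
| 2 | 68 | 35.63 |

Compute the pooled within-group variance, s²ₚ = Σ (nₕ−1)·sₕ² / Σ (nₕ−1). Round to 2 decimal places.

1: (47−1)·13.71² = 46·187.9641 = 8646.3486
2: (68−1)·35.63² = 67·1269.4969 = 85056.2923
Numerator = 93702.6409; denominator = Σ(nₕ−1) = 113.
s²ₚ = 93702.6409/113 = 829.2269... → 829.23.

829.23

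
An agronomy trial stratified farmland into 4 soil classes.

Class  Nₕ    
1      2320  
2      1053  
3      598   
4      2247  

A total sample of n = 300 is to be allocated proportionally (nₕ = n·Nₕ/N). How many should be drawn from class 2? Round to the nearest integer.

N = 2320 + 1053 + 598 + 2247 = 6218.
n_2 = 300·1053/6218 = 50.804... → 51.

51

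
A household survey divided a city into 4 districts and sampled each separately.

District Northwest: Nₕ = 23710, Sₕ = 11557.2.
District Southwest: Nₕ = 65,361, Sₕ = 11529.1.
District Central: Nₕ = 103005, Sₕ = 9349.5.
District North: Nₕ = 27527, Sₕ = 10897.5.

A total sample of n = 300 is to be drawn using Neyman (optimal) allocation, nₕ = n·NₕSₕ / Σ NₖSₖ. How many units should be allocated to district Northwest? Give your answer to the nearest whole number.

Σ NₕSₕ = 23710·11557.2 + 65361·11529.1 + 103005·9349.5 + 27527·10897.5 = 2290595447.1.
Share for Northwest: 274021212/2290595447.1 = 0.11963.
n_Northwest = 300 × 0.11963 = 35.889... → 36.

36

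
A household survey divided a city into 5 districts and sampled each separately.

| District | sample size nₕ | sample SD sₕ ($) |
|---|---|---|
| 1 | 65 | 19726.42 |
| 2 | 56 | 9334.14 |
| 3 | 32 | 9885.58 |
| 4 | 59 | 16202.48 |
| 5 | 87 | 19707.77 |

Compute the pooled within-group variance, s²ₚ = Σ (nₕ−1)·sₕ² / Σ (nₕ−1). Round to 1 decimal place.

1: (65−1)·19726.42² = 64·389131646.0164 = 24904425345.0496
2: (56−1)·9334.14² = 55·87126169.5396 = 4791939324.678
3: (32−1)·9885.58² = 31·97724691.9364 = 3029465450.0284
4: (59−1)·16202.48² = 58·262520358.1504 = 15226180772.7232
5: (87−1)·19707.77² = 86·388396198.3729 = 33402073060.0694
Numerator = 81354083952.5486; denominator = Σ(nₕ−1) = 294.
s²ₚ = 81354083952.5486/294 = 276714571.267... → 276714571.3.

276714571.3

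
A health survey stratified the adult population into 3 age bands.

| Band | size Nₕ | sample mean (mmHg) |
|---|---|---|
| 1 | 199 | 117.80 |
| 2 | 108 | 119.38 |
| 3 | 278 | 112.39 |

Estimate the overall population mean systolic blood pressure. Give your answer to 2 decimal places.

115.52

N = 199 + 108 + 278 = 585.
Overall mean = Σ (Nₕ/N)·x̄ₕ — weight by population share, not a simple average.
Σ Nₕx̄ₕ = 199·117.80 + 108·119.38 + 278·112.39 = 23442.2 + 12893.04 + 31244.42 = 67579.66.
Divide by N: 67579.66 / 585 = 115.5208... → 115.52.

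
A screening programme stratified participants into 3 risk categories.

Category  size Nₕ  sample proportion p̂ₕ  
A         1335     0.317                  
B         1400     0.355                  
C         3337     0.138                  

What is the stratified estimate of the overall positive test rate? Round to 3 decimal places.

0.227

N = 1335 + 1400 + 3337 = 6072.
Overall proportion = Σ (Nₕ/N)·p̂ₕ.
Σ Nₕp̂ₕ = 423.195 + 497 + 460.506 = 1380.701.
1380.701 / 6072 = 0.22739... → 0.227.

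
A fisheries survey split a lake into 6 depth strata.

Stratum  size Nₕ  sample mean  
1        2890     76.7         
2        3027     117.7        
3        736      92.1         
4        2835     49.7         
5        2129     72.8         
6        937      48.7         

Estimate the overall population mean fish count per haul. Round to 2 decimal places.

x̄_st = (Σ Nₕx̄ₕ) / (Σ Nₕ) = (2890·76.7 + 3027·117.7 + 736·92.1 + 2835·49.7 + 2129·72.8 + 937·48.7) / 12554
= 987249.1 / 12554 = 78.6402... → 78.64.

78.64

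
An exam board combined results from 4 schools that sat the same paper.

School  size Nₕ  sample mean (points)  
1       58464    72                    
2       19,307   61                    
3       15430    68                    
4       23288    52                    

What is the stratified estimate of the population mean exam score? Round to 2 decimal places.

65.65

x̄_st = (Σ Nₕx̄ₕ) / (Σ Nₕ) = (58464·72 + 19307·61 + 15430·68 + 23288·52) / 116489
= 7647351 / 116489 = 65.6487... → 65.65.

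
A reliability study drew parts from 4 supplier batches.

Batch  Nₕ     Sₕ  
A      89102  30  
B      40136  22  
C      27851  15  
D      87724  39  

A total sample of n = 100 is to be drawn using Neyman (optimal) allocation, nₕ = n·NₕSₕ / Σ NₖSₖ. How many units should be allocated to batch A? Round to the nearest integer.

36

Σ NₕSₕ = 89102·30 + 40136·22 + 27851·15 + 87724·39 = 7395053.
Share for A: 2673060/7395053 = 0.36147.
n_A = 100 × 0.36147 = 36.147... → 36.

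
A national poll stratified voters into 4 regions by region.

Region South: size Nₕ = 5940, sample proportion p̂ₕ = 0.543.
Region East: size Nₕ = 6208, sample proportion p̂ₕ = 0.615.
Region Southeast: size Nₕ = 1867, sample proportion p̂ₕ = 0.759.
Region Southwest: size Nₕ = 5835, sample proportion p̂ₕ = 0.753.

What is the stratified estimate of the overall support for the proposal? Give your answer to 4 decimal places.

0.6476

Wₕ = Nₕ/N with N = 19850: 0.2992, 0.3127, 0.0941, 0.2940.
p̂_st = 0.2992·0.543 + 0.3127·0.615 + 0.0941·0.759 + 0.2940·0.753 ≈ 0.647564... → 0.6476.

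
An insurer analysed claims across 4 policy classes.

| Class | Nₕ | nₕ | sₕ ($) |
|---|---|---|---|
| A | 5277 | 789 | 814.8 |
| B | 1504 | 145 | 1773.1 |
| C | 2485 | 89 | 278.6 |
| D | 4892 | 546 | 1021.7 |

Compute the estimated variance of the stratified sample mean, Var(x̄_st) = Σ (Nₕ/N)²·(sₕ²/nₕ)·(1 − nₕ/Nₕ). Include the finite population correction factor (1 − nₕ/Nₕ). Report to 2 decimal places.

N = 14158. Term for each stratum: Wₕ²sₕ²/nₕ·(1−nₕ/Nₕ).
Var(x̄_st) = 99.41712 + 221.08635 + 25.90488 + 202.78064 = 549.18899 → 549.19.

549.19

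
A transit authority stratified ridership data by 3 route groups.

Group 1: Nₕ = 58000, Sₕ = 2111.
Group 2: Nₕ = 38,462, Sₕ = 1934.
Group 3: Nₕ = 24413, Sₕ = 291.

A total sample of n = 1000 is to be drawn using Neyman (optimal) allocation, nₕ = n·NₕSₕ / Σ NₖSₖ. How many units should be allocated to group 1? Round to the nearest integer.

Σ NₕSₕ = 58000·2111 + 38462·1934 + 24413·291 = 203927691.
Share for 1: 122438000/203927691 = 0.60040.
n_1 = 1000 × 0.60040 = 600.399... → 600.

600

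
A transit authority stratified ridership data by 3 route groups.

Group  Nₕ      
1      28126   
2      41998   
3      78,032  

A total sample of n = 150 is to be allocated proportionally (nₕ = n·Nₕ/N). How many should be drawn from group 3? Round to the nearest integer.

Share of group 3 = 78032/148156 = 0.52669.
Allocate 150 × 0.52669 = 79.003... → 79.

79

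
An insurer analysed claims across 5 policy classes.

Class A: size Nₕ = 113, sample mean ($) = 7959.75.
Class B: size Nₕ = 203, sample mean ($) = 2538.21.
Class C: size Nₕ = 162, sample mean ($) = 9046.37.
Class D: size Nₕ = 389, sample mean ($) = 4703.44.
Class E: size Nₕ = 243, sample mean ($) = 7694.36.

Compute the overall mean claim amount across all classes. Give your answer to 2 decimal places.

N = 113 + 203 + 162 + 389 + 243 = 1110.
The stratified mean weights each stratum mean by its population share Nₕ/N.
Σ Nₕx̄ₕ = 113·7959.75 + 203·2538.21 + 162·9046.37 + 389·4703.44 + 243·7694.36 = 899451.75 + 515256.63 + 1465511.94 + 1829638.16 + 1869729.48 = 6579587.96.
Divide by N: 6579587.96 / 1110 = 5927.5567... → 5927.56.

5927.56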